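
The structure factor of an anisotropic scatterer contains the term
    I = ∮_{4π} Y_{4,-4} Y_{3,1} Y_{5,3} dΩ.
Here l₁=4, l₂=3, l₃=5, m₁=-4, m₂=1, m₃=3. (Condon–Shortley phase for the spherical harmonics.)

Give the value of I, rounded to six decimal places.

0.169606

Rules hold: Σm=0, L=12 even, 1≤5≤7.
N = 9·7·11 = 693
Δ = 2!·6!·4!/13! = 1/180180
Racah Σ t=0..2: t=0:+1/576 t=1:−1/144 t=2:+1/576 = -1/288
⇒ 3j(4 3 5; 0 0 0)² = 20/1001, sgn +1
Racah Σ t=2..2: t=2:+1/5760 = 1/5760
⇒ 3j(4 3 5; -4 1 3)² = 56/2145, sgn +1
4πI² = N·(3j₀)²·(3jₘ)² = 672/1859
I = +1·√(0.361485/4π) = 0.16960553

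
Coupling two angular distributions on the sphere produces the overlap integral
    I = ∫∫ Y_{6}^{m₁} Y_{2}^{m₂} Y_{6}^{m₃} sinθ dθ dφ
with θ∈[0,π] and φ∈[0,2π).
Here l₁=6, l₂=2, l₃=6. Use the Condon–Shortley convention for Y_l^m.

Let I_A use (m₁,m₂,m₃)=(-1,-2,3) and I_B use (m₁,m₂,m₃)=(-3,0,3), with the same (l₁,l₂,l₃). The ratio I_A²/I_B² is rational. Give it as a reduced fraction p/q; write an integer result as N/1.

l's match ⇒ only the (l;m) 3-j factors differ between A and B.
A: triangle coeff Δ(6,2,6) = 1/90090; Σ_t [0,0]: t=0:+1/120960 = 1/120960; (3j)²=24/1001 [(6 2 6; -1 -2 3)], sign=-1
B: triangle coeff Δ(6,2,6) = 1/90090; Σ_t [0,2]: t=0:+1/1451520 t=1:−1/80640 t=2:+1/120960 = -1/290304; (3j)²=5/2002 [(6 2 6; -3 0 3)], sign=+1
I_A²/I_B² = (24/1001)/(5/2002) = 48/5

48/5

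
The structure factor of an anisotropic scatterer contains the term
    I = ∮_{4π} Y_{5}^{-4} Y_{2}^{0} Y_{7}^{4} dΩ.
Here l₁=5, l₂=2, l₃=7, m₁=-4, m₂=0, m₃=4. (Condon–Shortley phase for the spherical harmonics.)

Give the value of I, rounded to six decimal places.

Rules hold: Σm=0, L=14 even, 3≤7≤7.
N = 11·5·15 = 825
Δ = 0!·10!·4!/15! = 1/15015
Racah Σ t=0..0: t=0:+1/57600 = 1/57600
⇒ 3j(5 2 7; 0 0 0)² = 21/715, sgn -1
Racah Σ t=0..0: t=0:+1/1451520 = 1/1451520
⇒ 3j(5 2 7; -4 0 4)² = 1/91, sgn -1
4πI² = N·(3j₀)²·(3jₘ)² = 45/169
I = +1·√(0.266272/4π) = 0.14556534

0.145565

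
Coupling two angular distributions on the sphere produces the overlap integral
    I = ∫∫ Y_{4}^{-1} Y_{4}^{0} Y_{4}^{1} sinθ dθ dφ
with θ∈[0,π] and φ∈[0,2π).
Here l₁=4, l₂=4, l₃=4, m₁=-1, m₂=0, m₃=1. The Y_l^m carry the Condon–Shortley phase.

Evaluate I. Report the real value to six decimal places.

Checks pass: Σm=0; 12 even; l₃=4∈[0,8].
(2·4+1)(2·4+1)(2·4+1) = 729
Δ: 4! 4! 4! / 13! → 1/450450
sum: t=0:+1/13824 t=1:−1/216 t=2:+1/64 t=3:−1/216 t=4:+1/13824 = 5/768
3j²(4 4 4; 0 0 0) = Δ·Π!·Σ² = 18/1001  (sign +1)
sum: t=1:−1/864 t=2:+1/96 t=3:−1/144 t=4:+1/3456 = 1/384
3j²(4 4 4; -1 0 1) = Δ·Π!·Σ² = 9/2002  (sign -1)
combine: 4πI² = 729·18/1001·9/2002 = 59049/1002001
take √, sign -1: I = -0.06848055

-0.068481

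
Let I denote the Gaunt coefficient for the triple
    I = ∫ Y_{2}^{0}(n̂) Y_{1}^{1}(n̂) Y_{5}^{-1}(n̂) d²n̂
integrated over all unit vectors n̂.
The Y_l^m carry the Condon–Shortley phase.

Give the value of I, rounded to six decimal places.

0.000000

l₃=5 ∉ [1,3] — triangle fails ⇒ I = 0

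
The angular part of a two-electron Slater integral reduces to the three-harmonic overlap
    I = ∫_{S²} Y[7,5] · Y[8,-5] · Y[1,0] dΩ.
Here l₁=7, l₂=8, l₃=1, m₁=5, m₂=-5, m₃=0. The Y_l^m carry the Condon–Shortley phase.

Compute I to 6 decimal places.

Rules hold: Σm=0, L=16 even, 1≤1≤15.
N = 15·17·3 = 765
Δ = 14!·0!·2!/17! = 1/2040
Racah Σ t=7..7: t=7:−1/25401600 = -1/25401600
⇒ 3j(7 8 1; 0 0 0)² = 8/255, sgn +1
Racah Σ t=2..2: t=2:+1/958003200 = 1/958003200
⇒ 3j(7 8 1; 5 -5 0)² = 13/680, sgn -1
4πI² = N·(3j₀)²·(3jₘ)² = 39/85
I = -1·√(0.458824/4π) = -0.19108118

-0.191081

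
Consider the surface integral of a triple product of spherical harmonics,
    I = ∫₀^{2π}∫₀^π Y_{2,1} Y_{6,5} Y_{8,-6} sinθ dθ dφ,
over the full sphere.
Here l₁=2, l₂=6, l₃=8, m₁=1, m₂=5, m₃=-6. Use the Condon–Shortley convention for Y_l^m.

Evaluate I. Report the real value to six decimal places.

Rules hold: Σm=0, L=16 even, 4≤8≤8.
N = 5·13·17 = 1105
Δ = 0!·4!·12!/17! = 1/30940
Racah Σ t=0..0: t=0:+1/2073600 = 1/2073600
⇒ 3j(2 6 8; 0 0 0)² = 28/1105, sgn +1
Racah Σ t=0..0: t=0:+1/239500800 = 1/239500800
⇒ 3j(2 6 8; 1 5 -6)² = 2/85, sgn +1
4πI² = N·(3j₀)²·(3jₘ)² = 56/85
I = +1·√(0.658824/4π) = 0.22897055

0.228971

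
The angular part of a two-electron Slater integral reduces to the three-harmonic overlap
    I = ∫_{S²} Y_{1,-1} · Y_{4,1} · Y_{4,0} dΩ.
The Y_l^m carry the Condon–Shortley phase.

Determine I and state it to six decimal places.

0.000000

L=9 odd ⇒ parity kills the (l;000) factor ⇒ I = 0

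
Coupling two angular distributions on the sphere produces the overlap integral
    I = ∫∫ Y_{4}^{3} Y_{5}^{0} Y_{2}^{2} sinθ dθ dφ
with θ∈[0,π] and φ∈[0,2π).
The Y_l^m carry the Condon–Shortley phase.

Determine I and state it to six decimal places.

3 + 0 + 2 = 5 ≠ 0: azimuthal integral kills it; I = 0

0.000000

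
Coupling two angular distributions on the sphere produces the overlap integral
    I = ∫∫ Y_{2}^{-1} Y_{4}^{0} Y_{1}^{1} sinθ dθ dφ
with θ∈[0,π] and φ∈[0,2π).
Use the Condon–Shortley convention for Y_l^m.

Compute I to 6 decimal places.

0.000000

l₃=1 ∉ [2,6] — triangle fails ⇒ I = 0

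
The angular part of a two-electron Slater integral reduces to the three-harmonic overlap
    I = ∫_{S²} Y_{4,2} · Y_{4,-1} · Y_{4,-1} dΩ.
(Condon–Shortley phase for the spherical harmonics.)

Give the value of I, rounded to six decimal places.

0.144370

m-sum 0 ✓  L=12 even ✓  0≤4≤8 ✓
Π(2lᵢ+1) = 9×9×9 = 729
triangle coeff Δ(4,4,4) = 1/450450
Σ_t [0,4]: t=0:+1/13824 t=1:−1/216 t=2:+1/64 t=3:−1/216 t=4:+1/13824 = 5/768
(3j)²=18/1001 [(4 4 4; 0 0 0)], sign=+1
Σ_t [0,2]: t=0:+1/576 t=1:−1/144 t=2:+1/576 = -1/288
(3j)²=20/1001 [(4 4 4; 2 -1 -1)], sign=+1
⇒ 4πI² = 262440/1002001
I = (+1)√(262440/1002001/(4π)) = 0.14436968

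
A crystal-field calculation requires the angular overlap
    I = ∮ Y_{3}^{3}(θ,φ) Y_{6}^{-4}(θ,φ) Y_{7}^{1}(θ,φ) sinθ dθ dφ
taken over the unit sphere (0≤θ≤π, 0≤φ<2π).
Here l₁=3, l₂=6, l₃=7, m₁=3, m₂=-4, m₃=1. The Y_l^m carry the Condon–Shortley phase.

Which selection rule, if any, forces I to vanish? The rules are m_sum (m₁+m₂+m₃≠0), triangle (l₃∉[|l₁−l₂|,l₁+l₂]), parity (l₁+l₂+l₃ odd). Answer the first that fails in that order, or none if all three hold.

azimuthal sum: 3 − 4 + 1 = 0  ✓
3 ≤ 7 ≤ 9 (triangle on l)  ✓
L = 3 + 6 + 7 = 16 (even)  ✓

none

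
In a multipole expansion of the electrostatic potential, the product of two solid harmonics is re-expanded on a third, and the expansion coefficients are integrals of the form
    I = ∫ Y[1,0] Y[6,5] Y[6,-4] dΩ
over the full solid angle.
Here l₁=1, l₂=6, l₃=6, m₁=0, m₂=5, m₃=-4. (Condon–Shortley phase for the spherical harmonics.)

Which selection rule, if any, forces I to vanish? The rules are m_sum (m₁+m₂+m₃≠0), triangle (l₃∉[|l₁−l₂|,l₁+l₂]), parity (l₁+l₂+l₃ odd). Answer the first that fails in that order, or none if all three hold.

Σmᵢ = 1  ✗
l₃∈[|l₁−l₂|,l₁+l₂]=[5,7], have l₃=6
Σlᵢ = 13 ⇒ odd

m_sum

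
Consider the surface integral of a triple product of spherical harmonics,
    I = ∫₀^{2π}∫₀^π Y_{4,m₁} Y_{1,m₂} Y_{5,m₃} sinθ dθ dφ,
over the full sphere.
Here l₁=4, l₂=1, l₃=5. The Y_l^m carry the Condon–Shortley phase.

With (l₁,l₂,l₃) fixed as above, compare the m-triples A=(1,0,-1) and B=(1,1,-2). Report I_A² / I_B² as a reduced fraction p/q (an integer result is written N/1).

8/7

l's match ⇒ only the (l;m) 3-j factors differ between A and B.
A: triangle coeff Δ(4,1,5) = 1/495; Σ_t [0,0]: t=0:+1/720 = 1/720; (3j)²=8/165 [(4 1 5; 1 0 -1)], sign=+1
B: triangle coeff Δ(4,1,5) = 1/495; Σ_t [0,0]: t=0:+1/1440 = 1/1440; (3j)²=7/165 [(4 1 5; 1 1 -2)], sign=-1
I_A²/I_B² = (8/165)/(7/165) = 8/7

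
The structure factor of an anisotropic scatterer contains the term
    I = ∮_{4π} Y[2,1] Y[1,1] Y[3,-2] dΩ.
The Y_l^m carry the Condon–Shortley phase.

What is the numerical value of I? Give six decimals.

Rules hold: Σm=0, L=6 even, 1≤3≤3.
N = 5·3·7 = 105
Δ = 0!·4!·2!/7! = 1/105
Racah Σ t=0..0: t=0:+1/4 = 1/4
⇒ 3j(2 1 3; 0 0 0)² = 3/35, sgn -1
Racah Σ t=0..0: t=0:+1/12 = 1/12
⇒ 3j(2 1 3; 1 1 -2)² = 2/21, sgn -1
4πI² = N·(3j₀)²·(3jₘ)² = 6/7
I = +1·√(0.857143/4π) = 0.26116903

0.261169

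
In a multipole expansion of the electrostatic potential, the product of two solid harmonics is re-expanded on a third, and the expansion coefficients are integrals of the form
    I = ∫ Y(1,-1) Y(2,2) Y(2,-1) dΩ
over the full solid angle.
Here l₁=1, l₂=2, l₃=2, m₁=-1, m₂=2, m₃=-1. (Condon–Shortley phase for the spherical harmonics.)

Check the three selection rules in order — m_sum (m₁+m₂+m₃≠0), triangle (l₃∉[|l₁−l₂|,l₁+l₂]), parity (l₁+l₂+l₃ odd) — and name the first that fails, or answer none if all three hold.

m₁+m₂+m₃ = -1 + 2 − 1 = 0  ✓
triangle: |1−2|=1 ≤ l₃=2 ≤ 1+2=3  ✓
parity: l₁+l₂+l₃ = 5 is odd  ✗

parity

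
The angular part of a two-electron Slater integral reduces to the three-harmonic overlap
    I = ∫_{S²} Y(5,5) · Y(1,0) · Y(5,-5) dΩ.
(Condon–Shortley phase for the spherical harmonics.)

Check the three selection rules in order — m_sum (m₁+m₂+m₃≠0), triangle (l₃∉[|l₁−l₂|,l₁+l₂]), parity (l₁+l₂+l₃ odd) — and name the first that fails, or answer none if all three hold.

azimuthal sum: 5 + 0 − 5 = 0  ✓
4 ≤ 5 ≤ 6 (triangle on l)  ✓
L = 5 + 1 + 5 = 11 (odd)  ✗

parity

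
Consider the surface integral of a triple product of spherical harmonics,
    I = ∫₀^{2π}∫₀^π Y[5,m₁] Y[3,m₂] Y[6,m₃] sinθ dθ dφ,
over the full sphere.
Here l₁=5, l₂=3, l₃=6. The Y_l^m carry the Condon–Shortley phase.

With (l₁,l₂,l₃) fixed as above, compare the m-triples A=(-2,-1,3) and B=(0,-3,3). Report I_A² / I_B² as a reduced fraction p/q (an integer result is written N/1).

9/14

Shared (l₁,l₂,l₃)=(5,3,6): N and (l;000)² cancel in I_A²/I_B².
A: Δ = 2!·8!·4!/15! = 1/675675; Racah Σ t=0..2: t=0:+1/40320 t=1:−1/8640 t=2:+1/34560 = -1/16128; ⇒ 3j(5 3 6; -2 -1 3)² = 18/1001, sgn +1
B: Δ = 2!·8!·4!/15! = 1/675675; Racah Σ t=0..0: t=0:+1/34560 = 1/34560; ⇒ 3j(5 3 6; 0 -3 3)² = 4/143, sgn -1
I_A²/I_B² = (18/1001)/(4/143) = 9/14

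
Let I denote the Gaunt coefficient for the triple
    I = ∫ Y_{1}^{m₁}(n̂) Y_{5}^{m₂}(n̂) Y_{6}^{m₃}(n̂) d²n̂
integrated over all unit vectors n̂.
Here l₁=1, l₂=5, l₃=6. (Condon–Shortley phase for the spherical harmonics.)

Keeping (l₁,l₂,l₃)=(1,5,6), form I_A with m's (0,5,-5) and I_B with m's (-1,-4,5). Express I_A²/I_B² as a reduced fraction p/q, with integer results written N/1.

1/5

Shared (l₁,l₂,l₃)=(1,5,6): N and (l;000)² cancel in I_A²/I_B².
A: Δ = 0!·2!·10!/13! = 1/858; Racah Σ t=0..0: t=0:+1/3628800 = 1/3628800; ⇒ 3j(1 5 6; 0 5 -5)² = 1/78, sgn -1
B: Δ = 0!·2!·10!/13! = 1/858; Racah Σ t=0..0: t=0:+1/725760 = 1/725760; ⇒ 3j(1 5 6; -1 -4 5)² = 5/78, sgn -1
I_A²/I_B² = (1/78)/(5/78) = 1/5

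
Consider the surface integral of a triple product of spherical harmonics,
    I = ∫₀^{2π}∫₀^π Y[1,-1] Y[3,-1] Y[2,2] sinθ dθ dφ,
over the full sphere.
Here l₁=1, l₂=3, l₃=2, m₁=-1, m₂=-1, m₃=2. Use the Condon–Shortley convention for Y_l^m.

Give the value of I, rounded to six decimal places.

-0.082589

Checks pass: Σm=0; 6 even; l₃=2∈[2,4].
(2·1+1)(2·3+1)(2·2+1) = 105
Δ: 2! 0! 4! / 7! → 1/105
sum: t=1:−1/4 = -1/4
3j²(1 3 2; 0 0 0) = Δ·Π!·Σ² = 3/35  (sign -1)
sum: t=2:+1/48 = 1/48
3j²(1 3 2; -1 -1 2) = Δ·Π!·Σ² = 1/105  (sign +1)
combine: 4πI² = 105·3/35·1/105 = 3/35
take √, sign -1: I = -0.08258890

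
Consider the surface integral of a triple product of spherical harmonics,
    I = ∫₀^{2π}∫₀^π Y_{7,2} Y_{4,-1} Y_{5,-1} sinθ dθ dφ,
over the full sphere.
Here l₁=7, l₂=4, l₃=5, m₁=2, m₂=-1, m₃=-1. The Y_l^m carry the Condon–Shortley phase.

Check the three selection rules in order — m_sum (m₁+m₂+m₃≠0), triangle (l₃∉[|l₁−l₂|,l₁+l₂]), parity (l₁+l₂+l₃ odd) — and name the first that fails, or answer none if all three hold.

none

m₁+m₂+m₃ = 2 − 1 − 1 = 0  ✓
triangle: |7−4|=3 ≤ l₃=5 ≤ 7+4=11  ✓
parity: l₁+l₂+l₃ = 16 is even  ✓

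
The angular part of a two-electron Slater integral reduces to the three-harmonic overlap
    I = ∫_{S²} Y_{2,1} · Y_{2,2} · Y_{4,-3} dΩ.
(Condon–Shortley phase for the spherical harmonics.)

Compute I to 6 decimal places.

Rules hold: Σm=0, L=8 even, 0≤4≤4.
N = 5·5·9 = 225
Δ = 0!·4!·4!/9! = 1/630
Racah Σ t=0..0: t=0:+1/16 = 1/16
⇒ 3j(2 2 4; 0 0 0)² = 2/35, sgn +1
Racah Σ t=0..0: t=0:+1/144 = 1/144
⇒ 3j(2 2 4; 1 2 -3)² = 1/18, sgn -1
4πI² = N·(3j₀)²·(3jₘ)² = 5/7
I = -1·√(0.714286/4π) = -0.23841361

-0.238414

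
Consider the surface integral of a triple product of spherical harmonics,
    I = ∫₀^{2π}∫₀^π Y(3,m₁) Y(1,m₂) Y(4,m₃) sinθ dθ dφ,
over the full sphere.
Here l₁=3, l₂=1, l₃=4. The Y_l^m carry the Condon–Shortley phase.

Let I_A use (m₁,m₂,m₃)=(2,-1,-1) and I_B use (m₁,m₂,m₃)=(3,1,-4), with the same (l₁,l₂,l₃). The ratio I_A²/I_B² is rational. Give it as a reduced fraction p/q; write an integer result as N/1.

3/28

Same 3,1,4: normalisation and zero-m 3j drop out of the ratio.
A: Δ: 0! 6! 2! / 9! → 1/252; sum: t=0:+1/240 = 1/240; 3j²(3 1 4; 2 -1 -1) = Δ·Π!·Σ² = 1/84  (sign -1)
B: Δ: 0! 6! 2! / 9! → 1/252; sum: t=0:+1/1440 = 1/1440; 3j²(3 1 4; 3 1 -4) = Δ·Π!·Σ² = 1/9  (sign +1)
I_A²/I_B² = (1/84)/(1/9) = 3/28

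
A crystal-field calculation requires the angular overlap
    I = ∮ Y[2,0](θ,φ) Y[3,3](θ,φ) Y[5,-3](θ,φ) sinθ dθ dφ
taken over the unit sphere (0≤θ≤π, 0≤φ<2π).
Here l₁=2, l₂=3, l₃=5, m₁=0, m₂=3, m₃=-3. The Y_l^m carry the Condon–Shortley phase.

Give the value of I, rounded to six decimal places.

Rules hold: Σm=0, L=10 even, 1≤5≤5.
N = 5·7·11 = 385
Δ = 0!·4!·6!/11! = 1/2310
Racah Σ t=0..0: t=0:+1/144 = 1/144
⇒ 3j(2 3 5; 0 0 0)² = 10/231, sgn -1
Racah Σ t=0..0: t=0:+1/2880 = 1/2880
⇒ 3j(2 3 5; 0 3 -3)² = 2/165, sgn +1
4πI² = N·(3j₀)²·(3jₘ)² = 20/99
I = -1·√(0.20202/4π) = -0.12679218

-0.126792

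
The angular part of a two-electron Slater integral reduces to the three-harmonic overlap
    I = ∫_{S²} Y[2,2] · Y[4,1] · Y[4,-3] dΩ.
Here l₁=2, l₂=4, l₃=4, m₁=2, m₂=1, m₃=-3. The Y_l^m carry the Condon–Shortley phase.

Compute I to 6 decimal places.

0.159270

Checks pass: Σm=0; 10 even; l₃=4∈[2,6].
(2·2+1)(2·4+1)(2·4+1) = 405
Δ: 2! 2! 6! / 11! → 1/13860
sum: t=0:+1/192 t=1:−1/36 t=2:+1/192 = -5/288
3j²(2 4 4; 0 0 0) = Δ·Π!·Σ² = 20/693  (sign -1)
sum: t=0:+1/480 = 1/480
3j²(2 4 4; 2 1 -3) = Δ·Π!·Σ² = 3/110  (sign -1)
combine: 4πI² = 405·20/693·3/110 = 270/847
take √, sign +1: I = 0.15927046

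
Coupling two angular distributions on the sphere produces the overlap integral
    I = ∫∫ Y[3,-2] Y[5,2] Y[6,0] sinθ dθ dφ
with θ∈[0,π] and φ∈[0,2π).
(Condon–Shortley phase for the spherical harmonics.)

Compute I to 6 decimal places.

Checks pass: Σm=0; 14 even; l₃=6∈[2,8].
(2·3+1)(2·5+1)(2·6+1) = 1001
Δ: 2! 4! 8! / 15! → 1/675675
sum: t=0:+1/8640 t=1:−1/2304 t=2:+1/8640 = -7/34560
3j²(3 5 6; 0 0 0) = Δ·Π!·Σ² = 7/429  (sign -1)
sum: t=1:−1/34560 t=2:+1/8640 = 1/11520
3j²(3 5 6; -2 2 0) = Δ·Π!·Σ² = 3/143  (sign +1)
combine: 4πI² = 1001·7/429·3/143 = 49/143
take √, sign -1: I = -0.16512966

-0.165130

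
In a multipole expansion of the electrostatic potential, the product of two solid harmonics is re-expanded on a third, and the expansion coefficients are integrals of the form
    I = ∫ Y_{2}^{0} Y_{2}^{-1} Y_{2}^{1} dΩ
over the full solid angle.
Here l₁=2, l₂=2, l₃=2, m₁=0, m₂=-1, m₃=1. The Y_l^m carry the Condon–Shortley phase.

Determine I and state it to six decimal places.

m-sum 0 ✓  L=6 even ✓  0≤2≤4 ✓
Π(2lᵢ+1) = 5×5×5 = 125
triangle coeff Δ(2,2,2) = 1/630
Σ_t [0,2]: t=0:+1/8 t=1:−1/1 t=2:+1/8 = -3/4
(3j)²=2/35 [(2 2 2; 0 0 0)], sign=-1
Σ_t [0,1]: t=0:+1/4 t=1:−1/2 = -1/4
(3j)²=1/70 [(2 2 2; 0 -1 1)], sign=+1
⇒ 4πI² = 5/49
I = (-1)√(5/49/(4π)) = -0.09011188

-0.090112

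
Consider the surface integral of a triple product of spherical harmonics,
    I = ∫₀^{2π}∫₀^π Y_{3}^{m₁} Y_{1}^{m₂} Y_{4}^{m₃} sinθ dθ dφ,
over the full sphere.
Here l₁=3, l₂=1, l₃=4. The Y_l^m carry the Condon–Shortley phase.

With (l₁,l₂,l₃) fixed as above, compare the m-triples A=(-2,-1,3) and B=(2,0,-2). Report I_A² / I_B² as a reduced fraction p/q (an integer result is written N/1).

7/4

Same 3,1,4: normalisation and zero-m 3j drop out of the ratio.
A: Δ: 0! 6! 2! / 9! → 1/252; sum: t=0:+1/240 = 1/240; 3j²(3 1 4; -2 -1 3) = Δ·Π!·Σ² = 1/12  (sign -1)
B: Δ: 0! 6! 2! / 9! → 1/252; sum: t=0:+1/120 = 1/120; 3j²(3 1 4; 2 0 -2) = Δ·Π!·Σ² = 1/21  (sign +1)
I_A²/I_B² = (1/12)/(1/21) = 7/4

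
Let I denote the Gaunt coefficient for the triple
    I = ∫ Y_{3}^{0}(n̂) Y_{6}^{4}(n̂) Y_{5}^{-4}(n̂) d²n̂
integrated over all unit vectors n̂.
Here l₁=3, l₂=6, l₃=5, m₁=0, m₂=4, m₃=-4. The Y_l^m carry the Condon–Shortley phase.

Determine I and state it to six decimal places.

-0.139560

Checks pass: Σm=0; 14 even; l₃=5∈[3,9].
(2·3+1)(2·6+1)(2·5+1) = 1001
Δ: 4! 2! 8! / 15! → 1/675675
sum: t=1:−1/8640 t=2:+1/2304 t=3:−1/8640 = 7/34560
3j²(3 6 5; 0 0 0) = Δ·Π!·Σ² = 7/429  (sign -1)
sum: t=2:+1/161280 t=3:−1/60480 = -1/96768
3j²(3 6 5; 0 4 -4) = Δ·Π!·Σ² = 15/1001  (sign +1)
combine: 4πI² = 1001·7/429·15/1001 = 35/143
take √, sign -1: I = -0.13956004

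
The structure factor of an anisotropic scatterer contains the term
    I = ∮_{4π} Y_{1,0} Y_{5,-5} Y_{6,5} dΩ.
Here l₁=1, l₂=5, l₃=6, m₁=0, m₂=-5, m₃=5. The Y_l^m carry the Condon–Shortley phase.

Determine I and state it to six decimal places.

-0.135514

Rules hold: Σm=0, L=12 even, 4≤6≤6.
N = 3·11·13 = 429
Δ = 0!·2!·10!/13! = 1/858
Racah Σ t=0..0: t=0:+1/14400 = 1/14400
⇒ 3j(1 5 6; 0 0 0)² = 6/143, sgn +1
Racah Σ t=0..0: t=0:+1/3628800 = 1/3628800
⇒ 3j(1 5 6; 0 -5 5)² = 1/78, sgn -1
4πI² = N·(3j₀)²·(3jₘ)² = 3/13
I = -1·√(0.230769/4π) = -0.13551395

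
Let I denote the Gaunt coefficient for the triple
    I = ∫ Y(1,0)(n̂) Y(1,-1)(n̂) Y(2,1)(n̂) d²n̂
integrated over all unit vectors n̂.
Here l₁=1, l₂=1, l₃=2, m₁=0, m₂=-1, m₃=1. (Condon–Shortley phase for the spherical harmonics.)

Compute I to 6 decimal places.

m-sum 0 ✓  L=4 even ✓  0≤2≤2 ✓
Π(2lᵢ+1) = 3×3×5 = 45
triangle coeff Δ(1,1,2) = 1/30
Σ_t [0,0]: t=0:+1/1 = 1/1
(3j)²=2/15 [(1 1 2; 0 0 0)], sign=+1
Σ_t [0,0]: t=0:+1/2 = 1/2
(3j)²=1/10 [(1 1 2; 0 -1 1)], sign=-1
⇒ 4πI² = 3/5
I = (-1)√(3/5/(4π)) = -0.21850969

-0.218510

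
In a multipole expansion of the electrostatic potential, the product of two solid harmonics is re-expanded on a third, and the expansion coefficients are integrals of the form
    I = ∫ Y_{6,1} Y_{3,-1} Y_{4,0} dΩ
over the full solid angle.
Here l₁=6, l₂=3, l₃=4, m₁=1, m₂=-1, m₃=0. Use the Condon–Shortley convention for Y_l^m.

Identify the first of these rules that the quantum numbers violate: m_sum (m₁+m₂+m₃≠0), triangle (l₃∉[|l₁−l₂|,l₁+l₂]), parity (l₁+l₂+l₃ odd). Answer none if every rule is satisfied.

parity

azimuthal sum: 1 − 1 + 0 = 0  ✓
3 ≤ 4 ≤ 9 (triangle on l)  ✓
L = 6 + 3 + 4 = 13 (odd)  ✗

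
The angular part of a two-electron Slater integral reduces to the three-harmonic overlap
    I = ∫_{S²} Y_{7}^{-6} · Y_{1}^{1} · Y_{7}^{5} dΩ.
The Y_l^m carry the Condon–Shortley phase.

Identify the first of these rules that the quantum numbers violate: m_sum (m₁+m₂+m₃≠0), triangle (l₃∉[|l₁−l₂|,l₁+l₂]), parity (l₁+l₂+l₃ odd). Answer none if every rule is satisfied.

parity

azimuthal sum: -6 + 1 + 5 = 0  ✓
6 ≤ 7 ≤ 8 (triangle on l)  ✓
L = 7 + 1 + 7 = 15 (odd)  ✗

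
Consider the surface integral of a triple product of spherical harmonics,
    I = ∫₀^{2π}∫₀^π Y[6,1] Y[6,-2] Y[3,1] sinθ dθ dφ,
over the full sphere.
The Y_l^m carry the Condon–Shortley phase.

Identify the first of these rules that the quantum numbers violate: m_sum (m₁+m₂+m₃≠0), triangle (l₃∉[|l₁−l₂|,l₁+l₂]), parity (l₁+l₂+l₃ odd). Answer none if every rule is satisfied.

azimuthal sum: 1 − 2 + 1 = 0  ✓
0 ≤ 3 ≤ 12 (triangle on l)  ✓
L = 6 + 6 + 3 = 15 (odd)  ✗

parity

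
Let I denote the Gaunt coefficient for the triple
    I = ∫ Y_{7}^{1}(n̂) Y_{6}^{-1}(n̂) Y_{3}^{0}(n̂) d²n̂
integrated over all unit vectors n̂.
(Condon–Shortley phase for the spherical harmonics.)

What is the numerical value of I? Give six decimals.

-0.127722

m-sum 0 ✓  L=16 even ✓  1≤3≤13 ✓
Π(2lᵢ+1) = 15×13×7 = 1365
triangle coeff Δ(7,6,3) = 1/2042040
Σ_t [4,6]: t=4:+1/207360 t=5:−1/57600 t=6:+1/207360 = -1/129600
(3j)²=168/12155 [(7 6 3; 0 0 0)], sign=+1
Σ_t [3,5]: t=3:−1/362880 t=4:+1/69120 t=5:−1/172800 = 43/7257600
(3j)²=1849/170170 [(7 6 3; 1 -1 0)], sign=-1
⇒ 4πI² = 465948/2272985
I = (-1)√(465948/2272985/(4π)) = -0.12772194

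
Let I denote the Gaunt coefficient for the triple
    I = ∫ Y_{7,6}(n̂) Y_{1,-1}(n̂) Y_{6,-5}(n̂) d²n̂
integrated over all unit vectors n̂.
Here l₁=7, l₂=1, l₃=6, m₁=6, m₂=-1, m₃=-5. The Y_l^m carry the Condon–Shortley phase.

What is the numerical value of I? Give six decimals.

0.309019

m-sum 0 ✓  L=14 even ✓  6≤6≤8 ✓
Π(2lᵢ+1) = 15×3×13 = 585
triangle coeff Δ(7,1,6) = 1/1365
Σ_t [1,1]: t=1:−1/518400 = -1/518400
(3j)²=7/195 [(7 1 6; 0 0 0)], sign=-1
Σ_t [0,0]: t=0:+1/79833600 = 1/79833600
(3j)²=2/35 [(7 1 6; 6 -1 -5)], sign=-1
⇒ 4πI² = 6/5
I = (+1)√(6/5/(4π)) = 0.30901936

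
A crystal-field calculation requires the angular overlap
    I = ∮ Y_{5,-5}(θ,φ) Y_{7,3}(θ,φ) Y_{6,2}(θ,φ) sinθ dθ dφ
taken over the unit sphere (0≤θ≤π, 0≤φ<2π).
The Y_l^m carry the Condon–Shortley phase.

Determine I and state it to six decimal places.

Checks pass: Σm=0; 18 even; l₃=6∈[2,12].
(2·5+1)(2·7+1)(2·6+1) = 2145
Δ: 6! 4! 8! / 19! → 1/174594420
sum: t=1:−1/4147200 t=2:+1/207360 t=3:−1/82944 t=4:+1/207360 t=5:−1/4147200 = -1/345600
3j²(5 7 6; 0 0 0) = Δ·Π!·Σ² = 420/46189  (sign -1)
sum: t=6:+1/9953280 = 1/9953280
3j²(5 7 6; -5 3 2) = Δ·Π!·Σ² = 2450/138567  (sign +1)
combine: 4πI² = 2145·420/46189·2450/138567 = 5145000/14919047
take √, sign -1: I = -0.16565983

-0.165660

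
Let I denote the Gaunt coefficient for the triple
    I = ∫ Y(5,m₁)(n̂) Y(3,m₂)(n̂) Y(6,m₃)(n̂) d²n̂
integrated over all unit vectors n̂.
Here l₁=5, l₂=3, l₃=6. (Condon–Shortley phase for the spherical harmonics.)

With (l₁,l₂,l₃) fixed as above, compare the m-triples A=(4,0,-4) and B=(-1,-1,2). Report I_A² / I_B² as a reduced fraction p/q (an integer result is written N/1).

15/14

Shared (l₁,l₂,l₃)=(5,3,6): N and (l;000)² cancel in I_A²/I_B².
A: Δ = 2!·8!·4!/15! = 1/675675; Racah Σ t=0..1: t=0:+1/60480 t=1:−1/161280 = 1/96768; ⇒ 3j(5 3 6; 4 0 -4)² = 15/1001, sgn +1
B: Δ = 2!·8!·4!/15! = 1/675675; Racah Σ t=0..2: t=0:+1/11520 t=1:−1/4320 t=2:+1/27648 = -1/9216; ⇒ 3j(5 3 6; -1 -1 2)² = 2/143, sgn -1
I_A²/I_B² = (15/1001)/(2/143) = 15/14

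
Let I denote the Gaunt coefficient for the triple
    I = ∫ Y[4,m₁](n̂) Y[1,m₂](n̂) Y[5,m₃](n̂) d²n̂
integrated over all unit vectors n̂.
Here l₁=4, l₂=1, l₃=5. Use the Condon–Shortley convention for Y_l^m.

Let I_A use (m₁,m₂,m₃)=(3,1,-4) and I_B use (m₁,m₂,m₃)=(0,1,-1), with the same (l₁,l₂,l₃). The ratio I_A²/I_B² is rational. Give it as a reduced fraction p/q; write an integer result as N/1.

l's match ⇒ only the (l;m) 3-j factors differ between A and B.
A: triangle coeff Δ(4,1,5) = 1/495; Σ_t [0,0]: t=0:+1/10080 = 1/10080; (3j)²=4/55 [(4 1 5; 3 1 -4)], sign=-1
B: triangle coeff Δ(4,1,5) = 1/495; Σ_t [0,0]: t=0:+1/1152 = 1/1152; (3j)²=1/33 [(4 1 5; 0 1 -1)], sign=+1
I_A²/I_B² = (4/55)/(1/33) = 12/5

12/5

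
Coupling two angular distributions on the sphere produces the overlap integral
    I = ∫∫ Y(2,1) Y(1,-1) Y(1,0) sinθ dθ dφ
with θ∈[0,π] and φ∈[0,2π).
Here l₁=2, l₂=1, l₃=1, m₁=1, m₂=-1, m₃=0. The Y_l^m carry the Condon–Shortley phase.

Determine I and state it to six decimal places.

Checks pass: Σm=0; 4 even; l₃=1∈[1,3].
(2·2+1)(2·1+1)(2·1+1) = 45
Δ: 2! 2! 0! / 5! → 1/30
sum: t=1:−1/1 = -1/1
3j²(2 1 1; 0 0 0) = Δ·Π!·Σ² = 2/15  (sign +1)
sum: t=0:+1/2 = 1/2
3j²(2 1 1; 1 -1 0) = Δ·Π!·Σ² = 1/10  (sign -1)
combine: 4πI² = 45·2/15·1/10 = 3/5
take √, sign -1: I = -0.21850969

-0.218510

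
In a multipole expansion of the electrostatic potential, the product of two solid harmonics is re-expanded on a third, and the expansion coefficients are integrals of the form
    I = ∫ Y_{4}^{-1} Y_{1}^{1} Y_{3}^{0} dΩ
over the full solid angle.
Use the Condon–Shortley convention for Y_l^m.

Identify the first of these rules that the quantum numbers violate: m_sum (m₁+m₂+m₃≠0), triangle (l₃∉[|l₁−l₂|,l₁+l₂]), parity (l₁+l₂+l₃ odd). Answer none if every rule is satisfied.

m₁+m₂+m₃ = -1 + 1 + 0 = 0  ✓
triangle: |4−1|=3 ≤ l₃=3 ≤ 4+1=5  ✓
parity: l₁+l₂+l₃ = 8 is even  ✓

none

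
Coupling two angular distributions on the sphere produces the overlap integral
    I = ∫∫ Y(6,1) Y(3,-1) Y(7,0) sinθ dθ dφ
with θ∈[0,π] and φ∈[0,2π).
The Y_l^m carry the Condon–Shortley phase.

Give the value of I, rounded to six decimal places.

0.006417

Rules hold: Σm=0, L=16 even, 3≤7≤9.
N = 13·7·15 = 1365
Δ = 2!·10!·4!/17! = 1/2042040
Racah Σ t=0..2: t=0:+1/207360 t=1:−1/57600 t=2:+1/207360 = -1/129600
⇒ 3j(6 3 7; 0 0 0)² = 168/12155, sgn +1
Racah Σ t=0..2: t=0:+1/115200 t=1:−1/103680 t=2:+1/1451520 = -1/3628800
⇒ 3j(6 3 7; 1 -1 0)² = 1/36465, sgn +1
4πI² = N·(3j₀)²·(3jₘ)² = 1176/2272985
I = +1·√(0.000517381/4π) = 0.00641653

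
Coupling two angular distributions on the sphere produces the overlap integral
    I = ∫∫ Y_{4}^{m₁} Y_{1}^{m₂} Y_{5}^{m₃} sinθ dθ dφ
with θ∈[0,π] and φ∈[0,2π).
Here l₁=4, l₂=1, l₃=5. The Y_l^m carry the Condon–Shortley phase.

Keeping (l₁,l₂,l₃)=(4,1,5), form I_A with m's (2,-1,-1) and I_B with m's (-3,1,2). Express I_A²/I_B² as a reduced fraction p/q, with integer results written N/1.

Same 4,1,5: normalisation and zero-m 3j drop out of the ratio.
A: Δ: 0! 8! 2! / 11! → 1/495; sum: t=0:+1/2880 = 1/2880; 3j²(4 1 5; 2 -1 -1) = Δ·Π!·Σ² = 2/165  (sign +1)
B: Δ: 0! 8! 2! / 11! → 1/495; sum: t=0:+1/10080 = 1/10080; 3j²(4 1 5; -3 1 2) = Δ·Π!·Σ² = 1/165  (sign -1)
I_A²/I_B² = (2/165)/(1/165) = 2/1

2/1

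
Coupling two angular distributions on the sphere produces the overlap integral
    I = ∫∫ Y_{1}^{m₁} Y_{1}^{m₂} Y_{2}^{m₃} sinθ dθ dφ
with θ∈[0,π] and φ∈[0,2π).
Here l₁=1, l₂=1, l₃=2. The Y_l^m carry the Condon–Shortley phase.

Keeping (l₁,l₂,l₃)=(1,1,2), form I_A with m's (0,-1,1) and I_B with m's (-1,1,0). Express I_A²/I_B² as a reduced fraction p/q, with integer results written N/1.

Shared (l₁,l₂,l₃)=(1,1,2): N and (l;000)² cancel in I_A²/I_B².
A: Δ = 0!·2!·2!/5! = 1/30; Racah Σ t=0..0: t=0:+1/2 = 1/2; ⇒ 3j(1 1 2; 0 -1 1)² = 1/10, sgn -1
B: Δ = 0!·2!·2!/5! = 1/30; Racah Σ t=0..0: t=0:+1/4 = 1/4; ⇒ 3j(1 1 2; -1 1 0)² = 1/30, sgn +1
I_A²/I_B² = (1/10)/(1/30) = 3/1

3/1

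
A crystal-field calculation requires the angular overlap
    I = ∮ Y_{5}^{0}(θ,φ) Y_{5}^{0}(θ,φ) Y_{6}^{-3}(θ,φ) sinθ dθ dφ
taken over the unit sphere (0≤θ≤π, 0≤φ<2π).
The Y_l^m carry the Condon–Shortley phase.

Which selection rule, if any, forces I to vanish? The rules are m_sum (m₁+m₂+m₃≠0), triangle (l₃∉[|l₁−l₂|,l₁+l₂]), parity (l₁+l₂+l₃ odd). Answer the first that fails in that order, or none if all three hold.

m_sum

azimuthal sum: 0 + 0 − 3 = -3  ✗
0 ≤ 6 ≤ 10 (triangle on l)
L = 5 + 5 + 6 = 16 (even)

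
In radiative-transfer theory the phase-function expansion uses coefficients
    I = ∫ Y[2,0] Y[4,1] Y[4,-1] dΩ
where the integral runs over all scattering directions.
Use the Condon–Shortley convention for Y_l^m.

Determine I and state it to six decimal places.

Rules hold: Σm=0, L=10 even, 2≤4≤6.
N = 5·9·9 = 405
Δ = 2!·2!·6!/11! = 1/13860
Racah Σ t=0..2: t=0:+1/192 t=1:−1/36 t=2:+1/192 = -5/288
⇒ 3j(2 4 4; 0 0 0)² = 20/693, sgn -1
Racah Σ t=0..2: t=0:+1/480 t=1:−1/48 t=2:+1/144 = -17/1440
⇒ 3j(2 4 4; 0 1 -1)² = 289/13860, sgn +1
4πI² = N·(3j₀)²·(3jₘ)² = 1445/5929
I = -1·√(0.243717/4π) = -0.13926381

-0.139264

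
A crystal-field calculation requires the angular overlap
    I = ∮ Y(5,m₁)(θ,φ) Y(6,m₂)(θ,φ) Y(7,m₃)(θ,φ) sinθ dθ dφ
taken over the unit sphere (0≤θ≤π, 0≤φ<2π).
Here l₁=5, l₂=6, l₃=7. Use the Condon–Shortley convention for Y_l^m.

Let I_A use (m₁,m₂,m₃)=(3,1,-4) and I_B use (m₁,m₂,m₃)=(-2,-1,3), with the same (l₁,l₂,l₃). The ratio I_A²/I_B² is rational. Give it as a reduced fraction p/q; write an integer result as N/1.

22/3

Same 5,6,7: normalisation and zero-m 3j drop out of the ratio.
A: Δ: 4! 6! 8! / 19! → 1/174594420; sum: t=0:+1/5806080 t=1:−1/1036800 t=2:+1/2073600 = -1/3225600; 3j²(5 6 7; 3 1 -4) = Δ·Π!·Σ² = 27/4199  (sign +1)
B: Δ: 4! 6! 8! / 19! → 1/174594420; sum: t=1:−1/2488320 t=2:+1/345600 t=3:−1/414720 t=4:+1/4354560 = 1/3225600; 3j²(5 6 7; -2 -1 3) = Δ·Π!·Σ² = 81/92378  (sign +1)
I_A²/I_B² = (27/4199)/(81/92378) = 22/3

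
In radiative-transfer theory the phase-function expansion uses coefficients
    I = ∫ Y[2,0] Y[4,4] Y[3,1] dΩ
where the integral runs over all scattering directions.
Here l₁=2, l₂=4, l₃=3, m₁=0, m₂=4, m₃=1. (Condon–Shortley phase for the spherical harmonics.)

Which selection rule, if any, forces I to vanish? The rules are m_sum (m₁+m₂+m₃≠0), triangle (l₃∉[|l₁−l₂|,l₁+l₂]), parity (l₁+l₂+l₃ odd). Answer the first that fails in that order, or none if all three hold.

azimuthal sum: 0 + 4 + 1 = 5  ✗
2 ≤ 3 ≤ 6 (triangle on l)
L = 2 + 4 + 3 = 9 (odd)

m_sum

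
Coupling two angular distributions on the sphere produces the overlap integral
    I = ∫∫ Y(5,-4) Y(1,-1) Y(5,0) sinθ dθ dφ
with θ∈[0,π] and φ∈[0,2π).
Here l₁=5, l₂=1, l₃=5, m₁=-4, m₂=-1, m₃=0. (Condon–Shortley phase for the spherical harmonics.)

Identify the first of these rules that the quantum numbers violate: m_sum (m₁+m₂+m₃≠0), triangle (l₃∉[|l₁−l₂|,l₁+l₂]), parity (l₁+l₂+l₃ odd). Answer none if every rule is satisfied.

m₁+m₂+m₃ = -4 − 1 + 0 = -5  ✗
triangle: |5−1|=4 ≤ l₃=5 ≤ 5+1=6
parity: l₁+l₂+l₃ = 11 is odd

m_sum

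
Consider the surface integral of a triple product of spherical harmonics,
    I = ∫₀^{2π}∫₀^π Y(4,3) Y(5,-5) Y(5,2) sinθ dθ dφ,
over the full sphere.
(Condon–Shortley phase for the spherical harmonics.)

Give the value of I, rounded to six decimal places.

0.140629

Checks pass: Σm=0; 14 even; l₃=5∈[1,9].
(2·4+1)(2·5+1)(2·5+1) = 1089
Δ: 4! 4! 6! / 15! → 1/3153150
sum: t=0:+1/69120 t=1:−1/1728 t=2:+1/576 t=3:−1/1728 t=4:+1/69120 = 7/11520
3j²(4 5 5; 0 0 0) = Δ·Π!·Σ² = 2/143  (sign -1)
sum: t=0:+1/103680 = 1/103680
3j²(4 5 5; 3 -5 2) = Δ·Π!·Σ² = 7/429  (sign -1)
combine: 4πI² = 1089·2/143·7/429 = 42/169
take √, sign +1: I = 0.14062948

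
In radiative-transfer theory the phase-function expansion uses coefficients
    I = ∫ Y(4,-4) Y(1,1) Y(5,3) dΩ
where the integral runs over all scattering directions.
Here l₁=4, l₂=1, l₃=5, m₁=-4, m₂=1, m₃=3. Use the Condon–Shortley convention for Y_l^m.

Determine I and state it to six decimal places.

-0.049106

Checks pass: Σm=0; 10 even; l₃=5∈[3,5].
(2·4+1)(2·1+1)(2·5+1) = 297
Δ: 0! 8! 2! / 11! → 1/495
sum: t=0:+1/576 = 1/576
3j²(4 1 5; 0 0 0) = Δ·Π!·Σ² = 5/99  (sign -1)
sum: t=0:+1/80640 = 1/80640
3j²(4 1 5; -4 1 3) = Δ·Π!·Σ² = 1/495  (sign +1)
combine: 4πI² = 297·5/99·1/495 = 1/33
take √, sign -1: I = -0.04910640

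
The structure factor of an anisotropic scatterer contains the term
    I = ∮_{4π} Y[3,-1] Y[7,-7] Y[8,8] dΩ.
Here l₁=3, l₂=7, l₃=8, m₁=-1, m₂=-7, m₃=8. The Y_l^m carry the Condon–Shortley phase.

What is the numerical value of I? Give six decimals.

-0.231023

Checks pass: Σm=0; 18 even; l₃=8∈[4,10].
(2·3+1)(2·7+1)(2·8+1) = 1785
Δ: 2! 4! 12! / 19! → 1/5290740
sum: t=0:+1/7257600 t=1:−1/2073600 t=2:+1/7257600 = -1/4838400
3j²(3 7 8; 0 0 0) = Δ·Π!·Σ² = 252/20995  (sign -1)
sum: t=0:+1/22992076800 = 1/22992076800
3j²(3 7 8; -1 -7 8) = Δ·Π!·Σ² = 91/2907  (sign +1)
combine: 4πI² = 1785·252/20995·91/2907 = 4116/6137
take √, sign -1: I = -0.23102272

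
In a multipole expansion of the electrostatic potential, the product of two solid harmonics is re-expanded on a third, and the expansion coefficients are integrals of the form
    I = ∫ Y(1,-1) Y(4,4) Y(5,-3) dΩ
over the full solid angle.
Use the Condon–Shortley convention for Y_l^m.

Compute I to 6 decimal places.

-0.049106

Checks pass: Σm=0; 10 even; l₃=5∈[3,5].
(2·1+1)(2·4+1)(2·5+1) = 297
Δ: 0! 2! 8! / 11! → 1/495
sum: t=0:+1/576 = 1/576
3j²(1 4 5; 0 0 0) = Δ·Π!·Σ² = 5/99  (sign -1)
sum: t=0:+1/80640 = 1/80640
3j²(1 4 5; -1 4 -3) = Δ·Π!·Σ² = 1/495  (sign +1)
combine: 4πI² = 297·5/99·1/495 = 1/33
take √, sign -1: I = -0.04910640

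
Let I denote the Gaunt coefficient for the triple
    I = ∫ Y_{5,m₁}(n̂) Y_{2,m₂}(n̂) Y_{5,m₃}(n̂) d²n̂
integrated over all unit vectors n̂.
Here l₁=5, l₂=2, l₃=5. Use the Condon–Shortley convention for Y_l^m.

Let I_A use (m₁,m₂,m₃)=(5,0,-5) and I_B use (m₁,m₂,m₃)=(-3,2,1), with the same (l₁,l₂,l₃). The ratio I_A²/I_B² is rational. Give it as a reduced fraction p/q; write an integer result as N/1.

225/112

Shared (l₁,l₂,l₃)=(5,2,5): N and (l;000)² cancel in I_A²/I_B².
A: Δ = 2!·8!·2!/13! = 1/38610; Racah Σ t=0..0: t=0:+1/161280 = 1/161280; ⇒ 3j(5 2 5; 5 0 -5)² = 15/286, sgn +1
B: Δ = 2!·8!·2!/13! = 1/38610; Racah Σ t=2..2: t=2:+1/5760 = 1/5760; ⇒ 3j(5 2 5; -3 2 1)² = 56/2145, sgn +1
I_A²/I_B² = (15/286)/(56/2145) = 225/112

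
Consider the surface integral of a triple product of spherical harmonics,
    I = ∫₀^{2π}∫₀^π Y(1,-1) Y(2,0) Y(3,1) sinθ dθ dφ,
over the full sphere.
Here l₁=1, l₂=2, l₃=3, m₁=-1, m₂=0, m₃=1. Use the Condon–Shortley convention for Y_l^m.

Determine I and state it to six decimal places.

-0.202301

Checks pass: Σm=0; 6 even; l₃=3∈[1,3].
(2·1+1)(2·2+1)(2·3+1) = 105
Δ: 0! 2! 4! / 7! → 1/105
sum: t=0:+1/4 = 1/4
3j²(1 2 3; 0 0 0) = Δ·Π!·Σ² = 3/35  (sign -1)
sum: t=0:+1/8 = 1/8
3j²(1 2 3; -1 0 1) = Δ·Π!·Σ² = 2/35  (sign +1)
combine: 4πI² = 105·3/35·2/35 = 18/35
take √, sign -1: I = -0.20230066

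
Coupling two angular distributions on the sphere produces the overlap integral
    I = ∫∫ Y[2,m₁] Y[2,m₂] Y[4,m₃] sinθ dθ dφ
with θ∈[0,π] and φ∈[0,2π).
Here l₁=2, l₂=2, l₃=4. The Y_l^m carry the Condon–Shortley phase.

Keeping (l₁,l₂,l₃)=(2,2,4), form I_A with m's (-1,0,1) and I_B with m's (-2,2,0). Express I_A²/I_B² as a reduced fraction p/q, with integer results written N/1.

Same 2,2,4: normalisation and zero-m 3j drop out of the ratio.
A: Δ: 0! 4! 4! / 9! → 1/630; sum: t=0:+1/24 = 1/24; 3j²(2 2 4; -1 0 1) = Δ·Π!·Σ² = 1/21  (sign -1)
B: Δ: 0! 4! 4! / 9! → 1/630; sum: t=0:+1/576 = 1/576; 3j²(2 2 4; -2 2 0) = Δ·Π!·Σ² = 1/630  (sign +1)
I_A²/I_B² = (1/21)/(1/630) = 30/1

30/1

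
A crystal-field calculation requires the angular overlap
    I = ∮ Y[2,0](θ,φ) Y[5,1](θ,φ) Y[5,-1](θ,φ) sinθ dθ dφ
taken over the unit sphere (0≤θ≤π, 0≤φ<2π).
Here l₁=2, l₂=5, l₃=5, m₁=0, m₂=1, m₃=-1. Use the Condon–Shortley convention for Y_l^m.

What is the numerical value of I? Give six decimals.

-0.145565

Checks pass: Σm=0; 12 even; l₃=5∈[3,7].
(2·2+1)(2·5+1)(2·5+1) = 605
Δ: 2! 2! 8! / 13! → 1/38610
sum: t=0:+1/2880 t=1:−1/576 t=2:+1/2880 = -1/960
3j²(2 5 5; 0 0 0) = Δ·Π!·Σ² = 10/429  (sign +1)
sum: t=0:+1/5760 t=1:−1/720 t=2:+1/2304 = -1/1280
3j²(2 5 5; 0 1 -1) = Δ·Π!·Σ² = 27/1430  (sign -1)
combine: 4πI² = 605·10/429·27/1430 = 45/169
take √, sign -1: I = -0.14556534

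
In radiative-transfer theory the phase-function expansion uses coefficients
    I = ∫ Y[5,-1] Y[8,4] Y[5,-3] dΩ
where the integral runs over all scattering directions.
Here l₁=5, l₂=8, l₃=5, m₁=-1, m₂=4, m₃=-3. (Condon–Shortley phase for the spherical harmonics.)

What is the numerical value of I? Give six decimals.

0.011139

Rules hold: Σm=0, L=18 even, 3≤5≤13.
N = 11·17·11 = 2057
Δ = 8!·2!·8!/19! = 1/37413090
Racah Σ t=3..5: t=3:−1/1036800 t=4:+1/331776 t=5:−1/1036800 = 1/921600
⇒ 3j(5 8 5; 0 0 0)² = 490/46189, sgn -1
Racah Σ t=4..6: t=4:+1/46448640 t=5:−1/3628800 t=6:+1/4147200 = -1/77414400
⇒ 3j(5 8 5; -1 4 -3)² = 3/41990, sgn -1
4πI² = N·(3j₀)²·(3jₘ)² = 1617/1037153
I = +1·√(0.00155908/4π) = 0.01113855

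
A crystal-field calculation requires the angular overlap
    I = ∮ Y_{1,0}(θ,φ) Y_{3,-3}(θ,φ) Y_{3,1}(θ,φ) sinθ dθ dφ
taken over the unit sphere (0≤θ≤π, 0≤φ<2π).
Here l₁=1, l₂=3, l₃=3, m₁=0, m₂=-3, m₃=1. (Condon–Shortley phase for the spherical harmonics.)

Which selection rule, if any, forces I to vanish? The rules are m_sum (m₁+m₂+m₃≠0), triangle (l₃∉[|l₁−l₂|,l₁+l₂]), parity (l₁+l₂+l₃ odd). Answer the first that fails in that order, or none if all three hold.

Σmᵢ = -2  ✗
l₃∈[|l₁−l₂|,l₁+l₂]=[2,4], have l₃=3
Σlᵢ = 7 ⇒ odd

m_sum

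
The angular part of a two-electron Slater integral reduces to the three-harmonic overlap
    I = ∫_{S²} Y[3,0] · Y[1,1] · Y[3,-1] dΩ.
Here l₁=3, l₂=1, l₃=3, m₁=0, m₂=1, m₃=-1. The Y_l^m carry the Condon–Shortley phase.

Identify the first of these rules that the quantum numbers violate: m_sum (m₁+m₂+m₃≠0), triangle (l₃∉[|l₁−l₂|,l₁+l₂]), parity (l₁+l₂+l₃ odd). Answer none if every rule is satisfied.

parity

azimuthal sum: 0 + 1 − 1 = 0  ✓
2 ≤ 3 ≤ 4 (triangle on l)  ✓
L = 3 + 1 + 3 = 7 (odd)  ✗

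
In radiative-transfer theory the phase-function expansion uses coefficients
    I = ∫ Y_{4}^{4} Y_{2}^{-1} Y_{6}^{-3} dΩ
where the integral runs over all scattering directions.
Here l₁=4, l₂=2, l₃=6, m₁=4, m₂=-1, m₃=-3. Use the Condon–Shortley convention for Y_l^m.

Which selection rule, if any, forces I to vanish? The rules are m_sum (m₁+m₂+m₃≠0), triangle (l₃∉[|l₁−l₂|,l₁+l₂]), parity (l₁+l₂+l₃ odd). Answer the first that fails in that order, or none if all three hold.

none

Σmᵢ = 0  ✓
l₃∈[|l₁−l₂|,l₁+l₂]=[2,6], have l₃=6  ✓
Σlᵢ = 12 ⇒ even  ✓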